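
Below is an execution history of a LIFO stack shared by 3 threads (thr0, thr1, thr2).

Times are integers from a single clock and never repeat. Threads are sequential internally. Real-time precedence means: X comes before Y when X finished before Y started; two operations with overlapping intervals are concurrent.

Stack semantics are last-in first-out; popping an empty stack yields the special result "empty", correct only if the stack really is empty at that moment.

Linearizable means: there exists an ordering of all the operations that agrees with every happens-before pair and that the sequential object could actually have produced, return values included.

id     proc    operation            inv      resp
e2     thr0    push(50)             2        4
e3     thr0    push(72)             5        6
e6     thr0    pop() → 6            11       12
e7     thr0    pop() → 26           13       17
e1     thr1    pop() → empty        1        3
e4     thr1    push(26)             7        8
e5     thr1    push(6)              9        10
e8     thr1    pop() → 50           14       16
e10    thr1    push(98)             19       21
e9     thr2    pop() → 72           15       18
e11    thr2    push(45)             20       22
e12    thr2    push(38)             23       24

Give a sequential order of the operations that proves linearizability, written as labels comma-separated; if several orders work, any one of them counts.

e1, e2, e3, e4, e5, e6, e7, e9, e8, e10, e11, e12

step 1: e1 pop() → empty — stack <>
step 2: e2 push(50) — stack <50>
step 3: e3 push(72) — stack <50,72>
step 4: e4 push(26) — stack <50,72,26>
step 5: e5 push(6) — stack <50,72,26,6>
step 6: e6 pop() → 6 — stack <50,72,26>
step 7: e7 pop() → 26 — stack <50,72>
step 8: e9 pop() → 72 — stack <50>
step 9: e8 pop() → 50 — stack <>
step 10: e10 push(98) — stack <98>
step 11: e11 push(45) — stack <98,45>
step 12: e12 push(38) — stack <98,45,38>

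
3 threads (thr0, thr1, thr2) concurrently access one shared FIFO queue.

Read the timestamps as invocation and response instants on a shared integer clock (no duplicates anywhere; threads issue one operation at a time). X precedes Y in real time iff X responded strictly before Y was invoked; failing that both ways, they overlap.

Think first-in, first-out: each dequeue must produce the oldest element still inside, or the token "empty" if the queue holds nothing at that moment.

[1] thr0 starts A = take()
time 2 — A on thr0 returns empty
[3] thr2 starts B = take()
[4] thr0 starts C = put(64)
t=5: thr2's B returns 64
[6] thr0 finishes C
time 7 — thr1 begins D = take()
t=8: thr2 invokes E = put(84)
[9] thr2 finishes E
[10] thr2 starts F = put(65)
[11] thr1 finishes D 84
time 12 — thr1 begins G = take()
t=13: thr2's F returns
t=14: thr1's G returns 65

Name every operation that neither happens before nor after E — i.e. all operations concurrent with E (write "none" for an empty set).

E spans [8,9]: anything still running between times 8 and 9 counts as concurrent
A [1,2]: before
B [3,5]: before
C [4,6]: before
D [7,11]: concurrent
F [10,13]: after
G [12,14]: after

D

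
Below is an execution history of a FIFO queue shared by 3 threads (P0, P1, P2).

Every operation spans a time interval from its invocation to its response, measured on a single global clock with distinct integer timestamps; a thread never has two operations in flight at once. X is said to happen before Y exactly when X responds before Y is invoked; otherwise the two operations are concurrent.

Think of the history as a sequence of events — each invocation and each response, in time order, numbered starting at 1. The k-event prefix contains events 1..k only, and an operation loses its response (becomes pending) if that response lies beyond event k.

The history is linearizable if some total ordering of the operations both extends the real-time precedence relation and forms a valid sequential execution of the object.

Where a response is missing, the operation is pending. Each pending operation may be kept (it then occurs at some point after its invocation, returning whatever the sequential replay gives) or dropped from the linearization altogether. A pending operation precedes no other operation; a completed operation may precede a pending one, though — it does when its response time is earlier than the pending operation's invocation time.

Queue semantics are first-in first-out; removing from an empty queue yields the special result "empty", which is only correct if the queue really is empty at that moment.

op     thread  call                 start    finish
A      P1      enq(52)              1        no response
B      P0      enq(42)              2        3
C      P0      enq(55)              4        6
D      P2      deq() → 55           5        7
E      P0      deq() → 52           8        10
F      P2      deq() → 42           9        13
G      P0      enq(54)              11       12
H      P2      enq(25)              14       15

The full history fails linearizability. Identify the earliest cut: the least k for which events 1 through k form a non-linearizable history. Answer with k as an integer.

7

one valid order for events 1..6 is A, B, C:
1. A enq(52) (pending, included), leaving queue <52>
2. B enq(42), leaving queue <52,42>
3. C enq(55), leaving queue <52,42,55>
include event 7 — D responding at 7 — and every candidate order breaks
every completion of the 1 pending operation (A) was checked; none linearizes
for example B, C, D (pending dropped) fails at step 3: D deq() → 55 is not legal there
for example B, D, C (pending dropped) fails at step 2: D deq() → 55 is not legal there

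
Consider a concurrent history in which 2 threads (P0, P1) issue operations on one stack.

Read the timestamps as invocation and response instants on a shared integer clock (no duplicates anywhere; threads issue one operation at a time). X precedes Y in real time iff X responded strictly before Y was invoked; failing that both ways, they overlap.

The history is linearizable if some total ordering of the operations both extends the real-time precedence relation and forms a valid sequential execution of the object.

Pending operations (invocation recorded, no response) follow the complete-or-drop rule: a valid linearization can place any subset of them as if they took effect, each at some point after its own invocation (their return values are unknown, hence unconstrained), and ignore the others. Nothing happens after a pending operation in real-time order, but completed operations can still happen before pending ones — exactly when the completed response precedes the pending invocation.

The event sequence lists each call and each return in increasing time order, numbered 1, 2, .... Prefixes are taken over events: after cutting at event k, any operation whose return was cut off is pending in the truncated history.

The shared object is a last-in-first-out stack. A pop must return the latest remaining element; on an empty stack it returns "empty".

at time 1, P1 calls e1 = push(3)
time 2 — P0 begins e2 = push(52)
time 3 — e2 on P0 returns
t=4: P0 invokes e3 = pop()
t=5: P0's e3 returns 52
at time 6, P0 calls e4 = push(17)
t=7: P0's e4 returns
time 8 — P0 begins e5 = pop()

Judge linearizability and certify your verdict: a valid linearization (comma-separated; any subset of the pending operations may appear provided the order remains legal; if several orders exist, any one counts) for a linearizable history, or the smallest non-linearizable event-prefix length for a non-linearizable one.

linearizable — witness: e1, e2, e3, e4

after step 1 (e1 push(3) (pending, included)): stack <3>
after step 2 (e2 push(52)): stack <3,52>
after step 3 (e3 pop() → 52): stack <3>
after step 4 (e4 push(17)): stack <3,17>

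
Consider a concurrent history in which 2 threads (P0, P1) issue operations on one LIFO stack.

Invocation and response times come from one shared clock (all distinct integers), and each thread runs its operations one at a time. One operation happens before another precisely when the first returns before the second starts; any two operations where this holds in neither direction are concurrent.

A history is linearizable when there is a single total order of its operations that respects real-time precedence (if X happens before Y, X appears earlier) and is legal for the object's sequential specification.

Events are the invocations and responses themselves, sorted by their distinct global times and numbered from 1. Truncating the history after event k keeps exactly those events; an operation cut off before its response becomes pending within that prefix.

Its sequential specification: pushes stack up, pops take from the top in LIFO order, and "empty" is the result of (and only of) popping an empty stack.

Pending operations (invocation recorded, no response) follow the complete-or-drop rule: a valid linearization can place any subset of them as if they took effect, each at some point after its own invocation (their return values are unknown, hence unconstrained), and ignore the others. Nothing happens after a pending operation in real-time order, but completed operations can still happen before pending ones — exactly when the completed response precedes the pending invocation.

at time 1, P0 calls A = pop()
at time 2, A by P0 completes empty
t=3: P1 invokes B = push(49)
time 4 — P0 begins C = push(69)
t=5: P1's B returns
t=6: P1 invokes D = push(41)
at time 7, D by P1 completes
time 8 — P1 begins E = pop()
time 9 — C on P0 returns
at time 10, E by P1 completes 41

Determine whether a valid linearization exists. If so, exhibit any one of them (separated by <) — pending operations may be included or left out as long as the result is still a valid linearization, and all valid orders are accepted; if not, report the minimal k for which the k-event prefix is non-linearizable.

linearizable — witness: A < B < C < D < E

1. A pop() → empty, leaving stack <>
2. B push(49), leaving stack <49>
3. C push(69), leaving stack <49,69>
4. D push(41), leaving stack <49,69,41>
5. E pop() → 41, leaving stack <49,69>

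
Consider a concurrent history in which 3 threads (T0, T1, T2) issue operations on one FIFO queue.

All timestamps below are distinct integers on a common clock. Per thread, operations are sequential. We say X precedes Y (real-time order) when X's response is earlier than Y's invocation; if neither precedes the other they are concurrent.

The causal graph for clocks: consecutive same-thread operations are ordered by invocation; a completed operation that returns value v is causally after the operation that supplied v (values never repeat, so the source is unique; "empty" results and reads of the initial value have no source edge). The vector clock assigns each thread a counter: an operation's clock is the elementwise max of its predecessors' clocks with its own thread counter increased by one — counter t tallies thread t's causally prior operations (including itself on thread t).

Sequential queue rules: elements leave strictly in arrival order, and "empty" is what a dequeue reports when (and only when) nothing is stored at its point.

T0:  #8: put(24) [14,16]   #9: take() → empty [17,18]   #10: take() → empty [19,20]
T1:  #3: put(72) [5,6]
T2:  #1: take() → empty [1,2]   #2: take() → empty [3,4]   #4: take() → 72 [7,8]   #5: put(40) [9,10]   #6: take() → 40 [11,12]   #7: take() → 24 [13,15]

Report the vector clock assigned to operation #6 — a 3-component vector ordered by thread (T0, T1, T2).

no predecessors for #1 (invoked 1): T2 increments from zero → (0, 0, 1)
no predecessors for #3 (invoked 5): T1 increments from zero → (0, 1, 0)
no predecessors for #8 (invoked 14): T0 increments from zero → (1, 0, 0)
#2, invoked 3, takes VC(#1)=(0, 0, 1) under max, adds 1 for T2 → (0, 0, 2)
#9, invoked 17, takes VC(#8)=(1, 0, 0) under max, adds 1 for T0 → (2, 0, 0)
#10, invoked 19, takes VC(#9)=(2, 0, 0) under max, adds 1 for T0 → (3, 0, 0)
#4, invoked 7, takes VC(#2)=(0, 0, 2), VC(#3)=(0, 1, 0) under max, adds 1 for T2 → (0, 1, 3)
#5, invoked 9, takes VC(#4)=(0, 1, 3) under max, adds 1 for T2 → (0, 1, 4)
#6, invoked 11, takes VC(#5)=(0, 1, 4) under max, adds 1 for T2 → (0, 1, 5)
#7, invoked 13, takes VC(#6)=(0, 1, 5), VC(#8)=(1, 0, 0) under max, adds 1 for T2 → (1, 1, 6)
target: VC(#6) = (0, 1, 5)

(0, 1, 5)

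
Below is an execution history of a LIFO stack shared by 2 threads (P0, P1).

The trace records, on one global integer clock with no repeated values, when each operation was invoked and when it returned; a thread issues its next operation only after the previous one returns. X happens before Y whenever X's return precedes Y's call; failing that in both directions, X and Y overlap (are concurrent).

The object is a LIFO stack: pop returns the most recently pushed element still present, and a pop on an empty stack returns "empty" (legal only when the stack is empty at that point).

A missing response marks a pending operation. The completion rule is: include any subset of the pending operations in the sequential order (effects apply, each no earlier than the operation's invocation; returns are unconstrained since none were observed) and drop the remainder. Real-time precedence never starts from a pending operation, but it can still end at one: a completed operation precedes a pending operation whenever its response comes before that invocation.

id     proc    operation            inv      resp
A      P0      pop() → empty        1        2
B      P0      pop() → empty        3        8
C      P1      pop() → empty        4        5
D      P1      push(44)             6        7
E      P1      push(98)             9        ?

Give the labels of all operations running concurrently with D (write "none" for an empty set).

B

D spans [6,7]: anything still running between times 6 and 7 counts as concurrent
A [1,2]: before
B [3,8]: concurrent
C [4,5]: before
E [9,…): after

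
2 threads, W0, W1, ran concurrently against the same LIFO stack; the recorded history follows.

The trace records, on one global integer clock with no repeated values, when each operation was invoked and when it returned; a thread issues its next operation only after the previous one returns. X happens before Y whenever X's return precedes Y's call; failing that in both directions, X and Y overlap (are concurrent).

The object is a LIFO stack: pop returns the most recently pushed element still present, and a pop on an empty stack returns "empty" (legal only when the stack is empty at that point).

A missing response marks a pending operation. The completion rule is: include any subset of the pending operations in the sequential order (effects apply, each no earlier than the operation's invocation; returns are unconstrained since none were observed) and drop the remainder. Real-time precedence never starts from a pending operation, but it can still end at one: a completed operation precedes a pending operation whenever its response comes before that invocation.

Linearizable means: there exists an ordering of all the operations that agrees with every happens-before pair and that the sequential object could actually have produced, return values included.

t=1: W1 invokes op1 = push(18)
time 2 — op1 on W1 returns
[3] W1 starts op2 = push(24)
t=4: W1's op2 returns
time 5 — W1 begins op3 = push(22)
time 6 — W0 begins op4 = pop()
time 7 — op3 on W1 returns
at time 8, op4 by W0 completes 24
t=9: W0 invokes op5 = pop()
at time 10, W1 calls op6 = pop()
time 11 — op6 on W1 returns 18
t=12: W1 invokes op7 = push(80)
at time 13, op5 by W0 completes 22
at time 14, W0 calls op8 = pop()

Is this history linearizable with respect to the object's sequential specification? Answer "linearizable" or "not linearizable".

one valid linearization: op1, op2, op4, op3, op5, op6
step 1: op1 push(18) — stack <18>
step 2: op2 push(24) — stack <18,24>
step 3: op4 pop() → 24 — stack <18>
step 4: op3 push(22) — stack <18,22>
step 5: op5 pop() → 22 — stack <18>
step 6: op6 pop() → 18 — stack <>

linearizable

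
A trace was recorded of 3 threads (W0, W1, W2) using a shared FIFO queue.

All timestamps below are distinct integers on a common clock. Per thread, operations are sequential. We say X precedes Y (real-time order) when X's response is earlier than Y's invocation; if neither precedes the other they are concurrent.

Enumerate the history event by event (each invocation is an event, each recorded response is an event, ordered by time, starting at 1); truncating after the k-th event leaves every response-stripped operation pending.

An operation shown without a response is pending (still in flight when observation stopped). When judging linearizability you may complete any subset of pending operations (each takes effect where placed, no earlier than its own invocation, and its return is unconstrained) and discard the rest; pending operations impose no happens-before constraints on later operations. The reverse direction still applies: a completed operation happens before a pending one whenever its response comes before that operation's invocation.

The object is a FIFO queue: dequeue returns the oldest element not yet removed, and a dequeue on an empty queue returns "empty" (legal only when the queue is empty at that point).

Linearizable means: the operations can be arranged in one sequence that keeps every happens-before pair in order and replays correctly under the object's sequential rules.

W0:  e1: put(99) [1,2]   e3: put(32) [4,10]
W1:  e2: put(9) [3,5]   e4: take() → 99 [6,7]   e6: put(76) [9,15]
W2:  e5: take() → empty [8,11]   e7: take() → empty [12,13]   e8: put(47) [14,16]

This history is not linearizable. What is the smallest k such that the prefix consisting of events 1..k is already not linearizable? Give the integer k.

11

events 1..10 are still linearizable — one witness is e1, e2, e3, e4:
1. e1 put(99), leaving queue <99>
2. e2 put(9), leaving queue <99,9>
3. e3 put(32), leaving queue <99,9,32>
4. e4 take() → 99, leaving queue <9,32>
at event 11 (e5's time-11 response) nothing linearizes any more
completion choices over the 1 pending operation (e6) were checked; none helps
for example e1, e2, e3, e4, e5 (pending dropped) fails at step 5: e5 take() → empty is not legal there
for example e1, e2, e4, e3, e5 (pending dropped) fails at step 5: e5 take() → empty is not legal there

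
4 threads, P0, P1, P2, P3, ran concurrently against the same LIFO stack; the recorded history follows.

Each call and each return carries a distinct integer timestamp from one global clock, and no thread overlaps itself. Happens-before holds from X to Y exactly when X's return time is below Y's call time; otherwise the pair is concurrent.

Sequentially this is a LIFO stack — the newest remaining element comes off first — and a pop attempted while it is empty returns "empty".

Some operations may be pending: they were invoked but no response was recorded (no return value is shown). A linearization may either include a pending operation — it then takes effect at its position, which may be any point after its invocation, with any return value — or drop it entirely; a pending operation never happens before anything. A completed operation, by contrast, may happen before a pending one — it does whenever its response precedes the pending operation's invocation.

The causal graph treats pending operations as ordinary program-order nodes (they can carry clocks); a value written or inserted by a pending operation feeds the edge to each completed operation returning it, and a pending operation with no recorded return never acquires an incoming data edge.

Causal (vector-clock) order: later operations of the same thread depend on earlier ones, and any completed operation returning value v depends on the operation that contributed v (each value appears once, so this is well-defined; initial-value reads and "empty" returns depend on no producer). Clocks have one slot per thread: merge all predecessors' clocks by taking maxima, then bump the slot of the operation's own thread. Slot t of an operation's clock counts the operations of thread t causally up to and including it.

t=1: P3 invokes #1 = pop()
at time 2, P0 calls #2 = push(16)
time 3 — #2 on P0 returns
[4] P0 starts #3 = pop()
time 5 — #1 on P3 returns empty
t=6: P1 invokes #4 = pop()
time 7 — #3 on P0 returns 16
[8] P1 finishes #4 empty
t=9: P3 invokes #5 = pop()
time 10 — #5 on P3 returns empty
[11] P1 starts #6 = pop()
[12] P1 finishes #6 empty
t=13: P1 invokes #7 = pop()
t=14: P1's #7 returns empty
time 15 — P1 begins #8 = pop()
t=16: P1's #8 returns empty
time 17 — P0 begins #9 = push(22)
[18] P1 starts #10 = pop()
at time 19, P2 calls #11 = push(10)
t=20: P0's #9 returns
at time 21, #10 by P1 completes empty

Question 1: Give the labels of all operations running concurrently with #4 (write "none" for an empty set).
#3

concurrent with #4 ([6,8]): every op whose interval crosses 6..8
#1 [1,5]: before
#2 [2,3]: before
#3 [4,7]: concurrent
#5 [9,10]: after
#6 [11,12]: after
#7 [13,14]: after
#8 [15,16]: after
#9 [17,20]: after
#10 [18,21]: after
#11 [19,…): after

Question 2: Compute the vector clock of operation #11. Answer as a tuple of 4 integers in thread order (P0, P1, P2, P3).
(0, 0, 1, 0)

invoked at 1, #1 has no predecessors; its own P3 bump gives (0, 0, 0, 1)
invoked at 19, #11 has no predecessors; its own P2 bump gives (0, 0, 1, 0)
invoked at 6, #4 has no predecessors; its own P1 bump gives (0, 1, 0, 0)
invoked at 2, #2 has no predecessors; its own P0 bump gives (1, 0, 0, 0)
VC(#5, invoked at 9): max of VC(#1)=(0, 0, 0, 1), then +1 on thread P3 → (0, 0, 0, 2)
VC(#6, invoked at 11): max of VC(#4)=(0, 1, 0, 0), then +1 on thread P1 → (0, 2, 0, 0)
VC(#3, invoked at 4): max of VC(#2)=(1, 0, 0, 0), then +1 on thread P0 → (2, 0, 0, 0)
VC(#7, invoked at 13): max of VC(#6)=(0, 2, 0, 0), then +1 on thread P1 → (0, 3, 0, 0)
VC(#9, invoked at 17): max of VC(#3)=(2, 0, 0, 0), then +1 on thread P0 → (3, 0, 0, 0)
VC(#8, invoked at 15): max of VC(#7)=(0, 3, 0, 0), then +1 on thread P1 → (0, 4, 0, 0)
VC(#10, invoked at 18): max of VC(#8)=(0, 4, 0, 0), then +1 on thread P1 → (0, 5, 0, 0)
target: VC(#11) = (0, 0, 1, 0)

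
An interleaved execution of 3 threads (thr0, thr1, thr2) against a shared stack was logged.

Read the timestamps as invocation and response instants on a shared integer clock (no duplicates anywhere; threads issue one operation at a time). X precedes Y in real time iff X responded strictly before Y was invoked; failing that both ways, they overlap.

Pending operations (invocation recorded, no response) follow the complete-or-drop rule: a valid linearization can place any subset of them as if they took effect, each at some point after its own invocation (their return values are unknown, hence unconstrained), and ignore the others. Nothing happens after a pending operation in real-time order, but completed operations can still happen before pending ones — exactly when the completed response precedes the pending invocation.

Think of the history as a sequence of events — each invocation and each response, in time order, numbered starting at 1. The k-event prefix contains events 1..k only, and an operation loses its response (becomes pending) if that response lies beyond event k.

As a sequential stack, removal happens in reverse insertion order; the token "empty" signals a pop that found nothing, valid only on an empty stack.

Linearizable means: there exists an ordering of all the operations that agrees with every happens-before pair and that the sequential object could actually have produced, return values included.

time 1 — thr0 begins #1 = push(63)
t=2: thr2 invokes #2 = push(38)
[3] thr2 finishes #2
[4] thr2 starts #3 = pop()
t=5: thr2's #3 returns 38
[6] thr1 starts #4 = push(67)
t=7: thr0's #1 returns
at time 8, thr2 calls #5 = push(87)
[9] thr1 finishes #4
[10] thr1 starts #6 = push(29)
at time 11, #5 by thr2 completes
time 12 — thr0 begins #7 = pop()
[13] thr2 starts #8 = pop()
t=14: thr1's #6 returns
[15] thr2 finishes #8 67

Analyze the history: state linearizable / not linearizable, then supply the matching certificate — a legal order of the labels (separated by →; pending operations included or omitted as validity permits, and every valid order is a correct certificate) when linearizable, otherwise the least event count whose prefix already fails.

linearizable — witness: #1 → #2 → #3 → #4 → #5 → #7 → #8 → #6

1. #1 push(63), leaving stack <63>
2. #2 push(38), leaving stack <63,38>
3. #3 pop() → 38, leaving stack <63>
4. #4 push(67), leaving stack <63,67>
5. #5 push(87), leaving stack <63,67,87>
6. #7 pop() (pending, included), leaving stack <63,67>
7. #8 pop() → 67, leaving stack <63>
8. #6 push(29), leaving stack <63,29>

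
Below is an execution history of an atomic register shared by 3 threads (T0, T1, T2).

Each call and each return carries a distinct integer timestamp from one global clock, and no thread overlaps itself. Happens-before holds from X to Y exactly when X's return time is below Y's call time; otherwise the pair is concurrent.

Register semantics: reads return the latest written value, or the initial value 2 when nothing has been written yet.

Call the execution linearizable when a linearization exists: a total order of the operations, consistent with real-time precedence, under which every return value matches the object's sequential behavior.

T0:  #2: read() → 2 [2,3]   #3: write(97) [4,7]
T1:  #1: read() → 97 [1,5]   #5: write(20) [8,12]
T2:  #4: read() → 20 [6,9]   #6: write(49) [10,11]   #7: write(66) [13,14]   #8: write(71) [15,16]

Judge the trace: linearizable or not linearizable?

linearizable

a witness: #2, #3, #1, #5, #4, #6, #7, #8
step 1: #2 read() → 2 — value 2
step 2: #3 write(97) — value 97
step 3: #1 read() → 97 — value 97
step 4: #5 write(20) — value 20
step 5: #4 read() → 20 — value 20
step 6: #6 write(49) — value 49
step 7: #7 write(66) — value 66
step 8: #8 write(71) — value 71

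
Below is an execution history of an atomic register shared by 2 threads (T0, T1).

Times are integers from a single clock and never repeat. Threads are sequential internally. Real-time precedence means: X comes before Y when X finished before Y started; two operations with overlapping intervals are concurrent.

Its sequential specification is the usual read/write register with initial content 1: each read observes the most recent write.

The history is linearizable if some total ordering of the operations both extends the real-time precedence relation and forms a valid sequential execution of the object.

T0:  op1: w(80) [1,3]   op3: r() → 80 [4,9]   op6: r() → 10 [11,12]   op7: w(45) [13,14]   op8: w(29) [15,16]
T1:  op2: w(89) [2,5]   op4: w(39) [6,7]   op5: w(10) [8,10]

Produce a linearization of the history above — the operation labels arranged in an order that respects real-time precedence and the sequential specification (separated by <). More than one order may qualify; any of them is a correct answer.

op1 < op3 < op2 < op4 < op5 < op6 < op7 < op8

1. op1 w(80), leaving value 80
2. op3 r() → 80, leaving value 80
3. op2 w(89), leaving value 89
4. op4 w(39), leaving value 39
5. op5 w(10), leaving value 10
6. op6 r() → 10, leaving value 10
7. op7 w(45), leaving value 45
8. op8 w(29), leaving value 29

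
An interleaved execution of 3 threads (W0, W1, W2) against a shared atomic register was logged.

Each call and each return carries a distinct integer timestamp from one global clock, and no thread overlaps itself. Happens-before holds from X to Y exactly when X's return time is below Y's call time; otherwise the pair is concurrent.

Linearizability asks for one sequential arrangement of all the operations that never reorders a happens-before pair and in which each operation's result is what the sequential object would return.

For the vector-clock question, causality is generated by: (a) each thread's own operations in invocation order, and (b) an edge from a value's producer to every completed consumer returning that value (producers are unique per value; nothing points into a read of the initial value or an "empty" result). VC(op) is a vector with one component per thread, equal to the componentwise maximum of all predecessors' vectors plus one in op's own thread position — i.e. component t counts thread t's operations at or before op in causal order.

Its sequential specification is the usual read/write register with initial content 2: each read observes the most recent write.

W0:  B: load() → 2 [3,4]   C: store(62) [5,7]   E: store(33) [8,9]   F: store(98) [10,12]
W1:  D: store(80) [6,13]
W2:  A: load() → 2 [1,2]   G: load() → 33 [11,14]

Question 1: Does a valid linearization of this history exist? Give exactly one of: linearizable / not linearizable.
witness order: A, B, C, D, E, G, F
after step 1 (A load() → 2): value 2
after step 2 (B load() → 2): value 2
after step 3 (C store(62)): value 62
after step 4 (D store(80)): value 80
after step 5 (E store(33)): value 33
after step 6 (G load() → 33): value 33
after step 7 (F store(98)): value 98

linearizable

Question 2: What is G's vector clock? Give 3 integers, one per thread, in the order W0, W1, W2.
VC(A, invoked at 1): no causal predecessors; +1 on W2 → (0, 0, 1)
VC(D, invoked at 6): no causal predecessors; +1 on W1 → (0, 1, 0)
VC(B, invoked at 3): no causal predecessors; +1 on W0 → (1, 0, 0)
from VC(B)=(1, 0, 0), C (invoked 5) maxes components and bumps W0 → (2, 0, 0)
from VC(C)=(2, 0, 0), E (invoked 8) maxes components and bumps W0 → (3, 0, 0)
from VC(E)=(3, 0, 0), F (invoked 10) maxes components and bumps W0 → (4, 0, 0)
from VC(A)=(0, 0, 1), VC(E)=(3, 0, 0), G (invoked 11) maxes components and bumps W2 → (3, 0, 2)
target: VC(G) = (3, 0, 2)

(3, 0, 2)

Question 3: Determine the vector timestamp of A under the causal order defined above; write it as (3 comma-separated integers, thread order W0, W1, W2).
A (invocation 1): nothing precedes it; W2's component alone gives (0, 0, 1)
D (invocation 6): nothing precedes it; W1's component alone gives (0, 1, 0)
B (invocation 3): nothing precedes it; W0's component alone gives (1, 0, 0)
invoked at 5, C merges VC(B)=(1, 0, 0) and bumps W0's slot → (2, 0, 0)
invoked at 8, E merges VC(C)=(2, 0, 0) and bumps W0's slot → (3, 0, 0)
invoked at 10, F merges VC(E)=(3, 0, 0) and bumps W0's slot → (4, 0, 0)
invoked at 11, G merges VC(A)=(0, 0, 1), VC(E)=(3, 0, 0) and bumps W2's slot → (3, 0, 2)
target: VC(A) = (0, 0, 1)

(0, 0, 1)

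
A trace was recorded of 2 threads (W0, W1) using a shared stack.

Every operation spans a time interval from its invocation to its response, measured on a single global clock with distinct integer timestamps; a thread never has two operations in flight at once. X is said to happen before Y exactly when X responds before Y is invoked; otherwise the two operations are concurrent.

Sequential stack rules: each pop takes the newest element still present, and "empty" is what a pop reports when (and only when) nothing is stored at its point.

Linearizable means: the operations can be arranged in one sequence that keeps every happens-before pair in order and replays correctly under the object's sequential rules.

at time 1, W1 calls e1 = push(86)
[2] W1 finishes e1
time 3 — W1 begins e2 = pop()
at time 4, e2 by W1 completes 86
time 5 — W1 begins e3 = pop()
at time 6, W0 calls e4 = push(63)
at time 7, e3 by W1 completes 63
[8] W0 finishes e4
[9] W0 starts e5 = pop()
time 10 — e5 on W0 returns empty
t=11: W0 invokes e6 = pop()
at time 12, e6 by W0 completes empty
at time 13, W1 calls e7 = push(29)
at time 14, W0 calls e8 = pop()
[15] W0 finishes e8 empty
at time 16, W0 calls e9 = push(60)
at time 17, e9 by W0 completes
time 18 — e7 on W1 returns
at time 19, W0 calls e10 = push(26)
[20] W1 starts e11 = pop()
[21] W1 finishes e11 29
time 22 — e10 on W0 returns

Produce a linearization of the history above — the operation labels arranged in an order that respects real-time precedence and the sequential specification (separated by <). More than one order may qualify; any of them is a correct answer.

after step 1 (e1 push(86)): stack <86>
after step 2 (e2 pop() → 86): stack <>
after step 3 (e4 push(63)): stack <63>
after step 4 (e3 pop() → 63): stack <>
after step 5 (e5 pop() → empty): stack <>
after step 6 (e6 pop() → empty): stack <>
after step 7 (e8 pop() → empty): stack <>
after step 8 (e9 push(60)): stack <60>
after step 9 (e7 push(29)): stack <60,29>
after step 10 (e11 pop() → 29): stack <60>
after step 11 (e10 push(26)): stack <60,26>

e1 < e2 < e4 < e3 < e5 < e6 < e8 < e9 < e7 < e11 < e10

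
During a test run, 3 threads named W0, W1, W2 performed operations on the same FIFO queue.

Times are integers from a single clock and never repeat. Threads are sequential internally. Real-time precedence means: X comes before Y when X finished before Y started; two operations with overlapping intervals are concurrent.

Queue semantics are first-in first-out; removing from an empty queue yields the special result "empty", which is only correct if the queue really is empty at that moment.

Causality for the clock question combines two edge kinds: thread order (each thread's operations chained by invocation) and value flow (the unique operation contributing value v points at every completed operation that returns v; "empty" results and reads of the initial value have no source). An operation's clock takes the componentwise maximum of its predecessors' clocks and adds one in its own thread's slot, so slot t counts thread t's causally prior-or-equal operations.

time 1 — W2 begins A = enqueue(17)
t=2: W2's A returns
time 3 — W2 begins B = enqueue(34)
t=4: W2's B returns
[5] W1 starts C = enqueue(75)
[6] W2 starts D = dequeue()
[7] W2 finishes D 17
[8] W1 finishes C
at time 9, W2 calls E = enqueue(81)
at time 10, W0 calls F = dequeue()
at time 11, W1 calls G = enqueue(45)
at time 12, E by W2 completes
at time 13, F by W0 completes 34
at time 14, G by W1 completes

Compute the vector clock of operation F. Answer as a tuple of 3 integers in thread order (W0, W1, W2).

(1, 0, 2)

A, invoked 1, has no incoming edges; only W2's bump applies → (0, 0, 1)
C, invoked 5, has no incoming edges; only W1's bump applies → (0, 1, 0)
VC(B, invoked at 3): max of VC(A)=(0, 0, 1), then +1 on thread W2 → (0, 0, 2)
VC(G, invoked at 11): max of VC(C)=(0, 1, 0), then +1 on thread W1 → (0, 2, 0)
VC(D, invoked at 6): max of VC(A)=(0, 0, 1), VC(B)=(0, 0, 2), then +1 on thread W2 → (0, 0, 3)
VC(F, invoked at 10): max of VC(B)=(0, 0, 2), then +1 on thread W0 → (1, 0, 2)
VC(E, invoked at 9): max of VC(D)=(0, 0, 3), then +1 on thread W2 → (0, 0, 4)
target: VC(F) = (1, 0, 2)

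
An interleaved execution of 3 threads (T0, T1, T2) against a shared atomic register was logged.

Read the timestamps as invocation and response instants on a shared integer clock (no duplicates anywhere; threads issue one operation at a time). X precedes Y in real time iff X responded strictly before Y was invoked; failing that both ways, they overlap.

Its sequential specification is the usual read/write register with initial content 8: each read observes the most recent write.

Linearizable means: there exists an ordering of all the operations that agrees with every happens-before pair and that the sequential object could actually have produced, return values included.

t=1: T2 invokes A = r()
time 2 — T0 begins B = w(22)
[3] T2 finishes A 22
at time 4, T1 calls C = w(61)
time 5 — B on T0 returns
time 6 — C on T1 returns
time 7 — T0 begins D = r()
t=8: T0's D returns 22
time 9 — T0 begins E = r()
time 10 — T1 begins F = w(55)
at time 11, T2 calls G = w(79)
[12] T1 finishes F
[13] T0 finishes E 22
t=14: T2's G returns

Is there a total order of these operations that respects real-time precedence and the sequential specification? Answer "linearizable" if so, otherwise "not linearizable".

not linearizable

events 1..7 are fine; event 8 — the response of D at time 8 — makes the prefix non-linearizable
no legal order exists: 3 real-time-consistent candidates over 4 completed atomic register operations, all rejected
take A, B, C, D: step 1 already fails, because A r() → 22 cannot occur there
take A, C, B, D: step 1 already fails, because A r() → 22 cannot occur there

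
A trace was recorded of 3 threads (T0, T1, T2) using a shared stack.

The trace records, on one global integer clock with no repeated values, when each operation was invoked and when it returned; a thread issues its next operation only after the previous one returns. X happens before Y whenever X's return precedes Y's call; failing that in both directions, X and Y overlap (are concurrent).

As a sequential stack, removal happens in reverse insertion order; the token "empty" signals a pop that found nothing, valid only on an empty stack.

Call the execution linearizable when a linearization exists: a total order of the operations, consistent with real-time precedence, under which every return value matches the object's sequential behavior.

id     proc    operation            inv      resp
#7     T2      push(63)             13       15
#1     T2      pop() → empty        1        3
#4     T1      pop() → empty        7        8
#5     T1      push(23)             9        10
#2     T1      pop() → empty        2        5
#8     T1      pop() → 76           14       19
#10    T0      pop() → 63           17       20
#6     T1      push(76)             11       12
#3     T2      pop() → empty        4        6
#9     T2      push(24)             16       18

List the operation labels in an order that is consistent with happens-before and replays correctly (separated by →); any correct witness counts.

#1 → #2 → #3 → #4 → #5 → #6 → #7 → #10 → #8 → #9

1. #1 pop() → empty, leaving stack <>
2. #2 pop() → empty, leaving stack <>
3. #3 pop() → empty, leaving stack <>
4. #4 pop() → empty, leaving stack <>
5. #5 push(23), leaving stack <23>
6. #6 push(76), leaving stack <23,76>
7. #7 push(63), leaving stack <23,76,63>
8. #10 pop() → 63, leaving stack <23,76>
9. #8 pop() → 76, leaving stack <23>
10. #9 push(24), leaving stack <23,24>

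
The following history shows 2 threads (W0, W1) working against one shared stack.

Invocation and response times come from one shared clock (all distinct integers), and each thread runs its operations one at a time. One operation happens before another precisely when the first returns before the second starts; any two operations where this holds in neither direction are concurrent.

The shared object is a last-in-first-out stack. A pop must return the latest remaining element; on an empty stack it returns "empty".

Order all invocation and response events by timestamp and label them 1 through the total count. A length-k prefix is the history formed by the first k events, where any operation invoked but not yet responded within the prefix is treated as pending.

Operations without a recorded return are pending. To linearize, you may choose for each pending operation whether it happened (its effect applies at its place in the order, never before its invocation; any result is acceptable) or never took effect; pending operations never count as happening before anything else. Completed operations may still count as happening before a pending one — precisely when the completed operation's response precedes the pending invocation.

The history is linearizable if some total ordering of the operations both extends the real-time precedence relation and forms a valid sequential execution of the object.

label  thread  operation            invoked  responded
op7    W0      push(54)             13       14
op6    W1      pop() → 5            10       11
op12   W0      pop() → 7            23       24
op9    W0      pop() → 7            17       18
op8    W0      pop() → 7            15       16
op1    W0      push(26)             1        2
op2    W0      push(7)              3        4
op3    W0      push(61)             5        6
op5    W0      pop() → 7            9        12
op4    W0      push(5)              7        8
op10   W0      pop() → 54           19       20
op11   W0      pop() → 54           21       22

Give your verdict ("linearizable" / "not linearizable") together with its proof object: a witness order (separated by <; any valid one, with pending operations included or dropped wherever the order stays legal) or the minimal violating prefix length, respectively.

already the first 12 events (up to op5's response at time 12) admit no linearization; the first 11 still do
2 orders of the 6 completed stack ops respect real time; none is legal
e.g. op1, op2, op3, op4, op5, op6: illegal at step 5, since op5 pop() → 7 cannot apply there
e.g. op1, op2, op3, op4, op6, op5: illegal at step 6, since op5 pop() → 7 cannot apply there

not linearizable — minimal violating prefix: 12 events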